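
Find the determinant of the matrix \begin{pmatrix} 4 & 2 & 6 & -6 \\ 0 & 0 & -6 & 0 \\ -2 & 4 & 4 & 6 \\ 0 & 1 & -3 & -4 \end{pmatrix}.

-552

Expand along row 2 (it has 3 zeros):
  − (-6) · M_23   where M_23 = det([4 2 -6; -2 4 6; 0 1 -4]) = -92
det = (-1)·(-6)·(-92) = -552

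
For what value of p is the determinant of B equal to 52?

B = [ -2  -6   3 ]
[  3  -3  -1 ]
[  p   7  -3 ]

5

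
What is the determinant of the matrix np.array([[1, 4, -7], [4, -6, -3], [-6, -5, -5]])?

Expand along row 1:
  + 1 · |-6 -3; -5 -5| = 1·(30 − 15) = 15
  − 4 · |4 -3; -6 -5| = −4·(-20 − 18) = 152
  + (-7) · |4 -6; -6 -5| = (-7)·(-20 − 36) = 392
Sum: (15) + (152) + (392) = 559

The determinant is 559.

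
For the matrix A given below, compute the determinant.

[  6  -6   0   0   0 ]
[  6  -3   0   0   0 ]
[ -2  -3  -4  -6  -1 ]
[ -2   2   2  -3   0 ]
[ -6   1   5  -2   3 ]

1098

A is block lower-triangular with a 2×2 block and a 3×3 block on the diagonal, so its determinant equals the product of the determinants of the diagonal blocks.
det of the 2×2 block = 18
det of the 3×3 block = 61
det = (18)·(61) = 1098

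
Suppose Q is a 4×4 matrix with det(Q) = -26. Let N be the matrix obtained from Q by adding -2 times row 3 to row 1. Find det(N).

The determinant is -26.

Adding a multiple of one row to another leaves the determinant unchanged.
det(N) = (1)·(-26) = -26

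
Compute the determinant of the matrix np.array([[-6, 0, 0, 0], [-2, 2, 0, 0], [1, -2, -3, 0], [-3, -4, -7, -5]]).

The determinant is -180.

The matrix is lower triangular, so the determinant is the product of the diagonal entries:
det = (-6) · (2) · (-3) · (-5) = -180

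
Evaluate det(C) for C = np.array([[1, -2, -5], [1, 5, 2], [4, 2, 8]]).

The determinant is 126.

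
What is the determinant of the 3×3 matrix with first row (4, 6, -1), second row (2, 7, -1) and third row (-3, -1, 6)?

Expand along column 1:
  + 4 · |7 -1; -1 6| = 4·(42 − 1) = 164
  − 2 · |6 -1; -1 6| = −2·(36 − 1) = -70
  + (-3) · |6 -1; 7 -1| = (-3)·(-6 − (-7)) = -3
Sum: (164) + (-70) + (-3) = 91

91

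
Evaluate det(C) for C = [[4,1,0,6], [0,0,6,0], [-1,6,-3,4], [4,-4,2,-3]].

690

Expand along row 2 (it has 3 zeros):
  − (6) · M_23   where M_23 = det([4 1 6; -1 6 4; 4 -4 -3]) = -115
det = (-1)·(6)·(-115) = 690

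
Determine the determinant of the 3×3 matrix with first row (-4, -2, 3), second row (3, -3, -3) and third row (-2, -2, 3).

30

Expand along row 1:
  + (-4) · |-3 -3; -2 3| = (-4)·(-9 − 6) = 60
  − (-2) · |3 -3; -2 3| = −(-2)·(9 − 6) = 6
  + 3 · |3 -3; -2 -2| = 3·(-6 − 6) = -36
Sum: (60) + (6) + (-36) = 30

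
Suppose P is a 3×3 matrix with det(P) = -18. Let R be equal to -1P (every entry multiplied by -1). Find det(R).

For a 3×3 matrix, det(-1P) = (-1)^3·det(P) = -1·det(P).
det(R) = (-1)·(-18) = 18

18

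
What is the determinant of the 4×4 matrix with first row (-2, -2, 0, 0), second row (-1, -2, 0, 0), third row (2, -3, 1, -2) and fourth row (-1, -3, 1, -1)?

2

The matrix is block lower-triangular with a 2×2 block and a 2×2 block on the diagonal, so its determinant equals the product of the determinants of the diagonal blocks.
det of the 2×2 block = 2
det of the 2×2 block = 1
det = (2)·(1) = 2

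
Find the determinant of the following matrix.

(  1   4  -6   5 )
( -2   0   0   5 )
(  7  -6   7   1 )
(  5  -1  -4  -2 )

1111

Expand along row 2 (it has 2 zeros):
  − (-2) · M_21   where M_21 = det([4 -6 5; -6 7 1; -1 -4 -2]) = 193
  + (5) · M_24   where M_24 = det([1 4 -6; 7 -6 7; 5 -1 -4]) = 145
det = (-1)·(-2)·(193) + (+1)·(5)·(145) = 1111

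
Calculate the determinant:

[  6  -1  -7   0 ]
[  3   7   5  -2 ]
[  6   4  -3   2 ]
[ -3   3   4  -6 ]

750

Expand along row 1 (it has 1 zero):
  + (6) · M_11   where M_11 = det([7 5 -2; 4 -3 2; 3 4 -6]) = 170
  − (-1) · M_12   where M_12 = det([3 5 -2; 6 -3 2; -3 4 -6]) = 150
  + (-7) · M_13   where M_13 = det([3 7 -2; 6 4 2; -3 3 -6]) = 60
det = (+1)·(6)·(170) + (-1)·(-1)·(150) + (+1)·(-7)·(60) = 750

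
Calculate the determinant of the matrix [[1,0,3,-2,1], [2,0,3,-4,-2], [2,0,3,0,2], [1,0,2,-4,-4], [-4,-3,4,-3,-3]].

The determinant is 60.

Expand along column 2 (it has 4 zeros):
  − (-3) · M_52   where M_52 = det([1 3 -2 1; 2 3 -4 -2; 2 3 0 2; 1 2 -4 -4]) = 20
det = (-1)·(-3)·(20) = 60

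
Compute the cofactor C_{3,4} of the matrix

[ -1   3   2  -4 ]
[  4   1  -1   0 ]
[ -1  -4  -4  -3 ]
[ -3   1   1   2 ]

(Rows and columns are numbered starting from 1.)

Delete row 3 and column 4; the remaining 3×3 submatrix is [-1 3 2; 4 1 -1; -3 1 1].
Its determinant is 9.
The cofactor carries sign (−1)^(3+4) = −1, so C_{3,4} = −(9) = -9.

-9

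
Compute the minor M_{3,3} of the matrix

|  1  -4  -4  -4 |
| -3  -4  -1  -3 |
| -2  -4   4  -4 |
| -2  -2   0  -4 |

Delete row 3 and column 3; the remaining 3×3 submatrix is [1 -4 -4; -3 -4 -3; -2 -2 -4].
Its determinant is 42.

42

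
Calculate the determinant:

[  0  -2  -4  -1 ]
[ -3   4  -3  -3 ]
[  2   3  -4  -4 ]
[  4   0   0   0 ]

Expand along row 4 (it has 3 zeros):
  − (4) · M_41   where M_41 = det([-2 -4 -1; 4 -3 -3; 3 -4 -4]) = -21
det = (-1)·(4)·(-21) = 84

84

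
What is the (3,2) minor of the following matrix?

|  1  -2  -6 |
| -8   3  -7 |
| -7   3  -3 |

Delete row 3 and column 2; the remaining 2×2 submatrix is [1 -6; -8 -7].
Its determinant is 1·(-7) − (-6)·(-8) = -55.

-55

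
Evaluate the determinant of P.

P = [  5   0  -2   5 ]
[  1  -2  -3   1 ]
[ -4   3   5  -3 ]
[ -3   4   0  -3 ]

-64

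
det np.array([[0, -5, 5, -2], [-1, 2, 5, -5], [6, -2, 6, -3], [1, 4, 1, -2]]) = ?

Expand along row 1 (it has 1 zero):
  − (-5) · M_12   where M_12 = det([-1 5 -5; 6 6 -3; 1 1 -2]) = 54
  + (5) · M_13   where M_13 = det([-1 2 -5; 6 -2 -3; 1 4 -2]) = -128
  − (-2) · M_14   where M_14 = det([-1 2 5; 6 -2 6; 1 4 1]) = 156
det = (-1)·(-5)·(54) + (+1)·(5)·(-128) + (-1)·(-2)·(156) = -58

-58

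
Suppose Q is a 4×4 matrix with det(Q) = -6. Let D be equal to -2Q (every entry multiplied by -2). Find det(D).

-96

For a 4×4 matrix, det(-2Q) = (-2)^4·det(Q) = 16·det(Q).
det(D) = (16)·(-6) = -96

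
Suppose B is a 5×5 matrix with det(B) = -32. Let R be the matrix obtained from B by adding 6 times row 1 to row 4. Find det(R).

Adding a multiple of one row to another leaves the determinant unchanged.
det(R) = (1)·(-32) = -32

det(R) = -32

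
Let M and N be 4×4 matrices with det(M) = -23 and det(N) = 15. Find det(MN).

det(MN) = det(M)·det(N) = (-23)·(15) = -345

The determinant is -345.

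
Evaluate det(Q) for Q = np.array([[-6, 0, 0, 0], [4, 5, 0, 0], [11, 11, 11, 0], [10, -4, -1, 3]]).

Q is lower triangular, so det(Q) is the product of the diagonal entries:
det = (-6) · (5) · (11) · (3) = -990

det(Q) = -990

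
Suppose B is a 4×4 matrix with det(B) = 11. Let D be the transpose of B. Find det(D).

The determinant is 11.

det(Bᵀ) = det(B).
det(D) = (1)·(11) = 11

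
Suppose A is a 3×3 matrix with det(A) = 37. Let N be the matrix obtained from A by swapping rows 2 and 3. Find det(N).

|N| = -37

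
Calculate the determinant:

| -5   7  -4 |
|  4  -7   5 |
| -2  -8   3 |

-65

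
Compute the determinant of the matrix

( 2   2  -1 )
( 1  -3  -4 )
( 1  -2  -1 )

Expand along row 1:
  + 2 · |-3 -4; -2 -1| = 2·(3 − 8) = -10
  − 2 · |1 -4; 1 -1| = −2·(-1 − (-4)) = -6
  + (-1) · |1 -3; 1 -2| = (-1)·(-2 − (-3)) = -1
Sum: (-10) + (-6) + (-1) = -17

-17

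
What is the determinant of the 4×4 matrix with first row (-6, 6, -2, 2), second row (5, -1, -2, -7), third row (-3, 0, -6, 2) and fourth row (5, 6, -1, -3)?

1946

Expand along row 3 (it has 1 zero):
  + (-3) · M_31   where M_31 = det([6 -2 2; -1 -2 -7; 6 -1 -3]) = 110
  + (-6) · M_33   where M_33 = det([-6 6 2; 5 -1 -7; 5 6 -3]) = -320
  − (2) · M_34   where M_34 = det([-6 6 -2; 5 -1 -2; 5 6 -1]) = -178
det = (+1)·(-3)·(110) + (+1)·(-6)·(-320) + (-1)·(2)·(-178) = 1946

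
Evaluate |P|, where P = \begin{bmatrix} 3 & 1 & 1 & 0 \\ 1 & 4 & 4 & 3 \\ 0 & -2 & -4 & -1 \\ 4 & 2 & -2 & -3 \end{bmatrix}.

|P| = 106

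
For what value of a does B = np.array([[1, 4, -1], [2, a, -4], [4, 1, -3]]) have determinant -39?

a = -1

Expanding along the column containing a, det(B) is linear in a: det(B) = (1)·a + (-38).
Set (1)·a + (-38) = -39  ⇒  (1)·a = -1  ⇒  a = -1.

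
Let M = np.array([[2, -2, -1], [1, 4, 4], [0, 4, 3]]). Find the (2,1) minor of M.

-2

Delete row 2 and column 1; the remaining 2×2 submatrix is [-2 -1; 4 3].
Its determinant is (-2)·3 − (-1)·4 = -2.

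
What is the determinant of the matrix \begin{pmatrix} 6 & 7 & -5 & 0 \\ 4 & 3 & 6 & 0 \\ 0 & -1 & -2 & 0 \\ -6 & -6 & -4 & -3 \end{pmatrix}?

-228

Expand along column 4 (it has 3 zeros):
  + (-3) · M_44   where M_44 = det([6 7 -5; 4 3 6; 0 -1 -2]) = 76
det = (+1)·(-3)·(76) = -228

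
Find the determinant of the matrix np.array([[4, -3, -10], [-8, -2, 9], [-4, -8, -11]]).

188

Expand along row 1:
  + 4 · |-2 9; -8 -11| = 4·(22 − (-72)) = 376
  − (-3) · |-8 9; -4 -11| = −(-3)·(88 − (-36)) = 372
  + (-10) · |-8 -2; -4 -8| = (-10)·(64 − 8) = -560
Sum: (376) + (372) + (-560) = 188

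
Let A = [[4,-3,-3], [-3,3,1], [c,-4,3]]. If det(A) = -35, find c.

-4

Expanding along the column containing c, det(A) is linear in c: det(A) = (6)·c + (-11).
Set (6)·c + (-11) = -35  ⇒  (6)·c = -24  ⇒  c = -4.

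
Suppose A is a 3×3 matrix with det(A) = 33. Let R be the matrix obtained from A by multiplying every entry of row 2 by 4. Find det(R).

Scaling one row by 4 multiplies the determinant by 4.
det(R) = (4)·(33) = 132

|R| = 132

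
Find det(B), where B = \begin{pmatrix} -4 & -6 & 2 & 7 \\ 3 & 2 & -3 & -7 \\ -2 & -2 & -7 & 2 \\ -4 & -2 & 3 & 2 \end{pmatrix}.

det(B) = 640

Expand along row 1:
  + (-4) · M_11   where M_11 = det([2 -3 -7; -2 -7 2; -2 3 2]) = 100
  − (-6) · M_12   where M_12 = det([3 -3 -7; -2 -7 2; -4 3 2]) = 190
  + (2) · M_13   where M_13 = det([3 2 -7; -2 -2 2; -4 -2 2]) = 20
  − (7) · M_14   where M_14 = det([3 2 -3; -2 -2 -7; -4 -2 3]) = 20
det = (+1)·(-4)·(100) + (-1)·(-6)·(190) + (+1)·(2)·(20) + (-1)·(7)·(20) = 640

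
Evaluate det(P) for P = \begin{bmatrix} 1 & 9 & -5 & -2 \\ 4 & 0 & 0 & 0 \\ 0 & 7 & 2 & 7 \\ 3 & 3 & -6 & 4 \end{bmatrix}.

Expand along row 2 (it has 3 zeros):
  − (4) · M_21   where M_21 = det([9 -5 -2; 7 2 7; 3 -6 4]) = 581
det = (-1)·(4)·(581) = -2324

|P| = -2324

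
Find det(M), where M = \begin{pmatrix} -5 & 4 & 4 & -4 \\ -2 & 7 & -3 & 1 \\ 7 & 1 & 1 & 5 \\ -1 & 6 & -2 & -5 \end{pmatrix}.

det(M) = 2046

Expand along row 1:
  + (-5) · M_11   where M_11 = det([7 -3 1; 1 1 5; 6 -2 -5]) = -78
  − (4) · M_12   where M_12 = det([-2 -3 1; 7 1 5; -1 -2 -5]) = -113
  + (4) · M_13   where M_13 = det([-2 7 1; 7 1 5; -1 6 -5]) = 323
  − (-4) · M_14   where M_14 = det([-2 7 -3; 7 1 1; -1 6 -2]) = -22
det = (+1)·(-5)·(-78) + (-1)·(4)·(-113) + (+1)·(4)·(323) + (-1)·(-4)·(-22) = 2046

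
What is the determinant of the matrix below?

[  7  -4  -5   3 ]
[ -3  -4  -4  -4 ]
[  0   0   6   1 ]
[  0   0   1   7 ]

-1640

The matrix is block upper-triangular with a 2×2 block and a 2×2 block on the diagonal, so its determinant equals the product of the determinants of the diagonal blocks.
det of the 2×2 block = -40
det of the 2×2 block = 41
det = (-40)·(41) = -1640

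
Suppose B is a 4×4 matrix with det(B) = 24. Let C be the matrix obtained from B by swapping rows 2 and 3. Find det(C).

|C| = -24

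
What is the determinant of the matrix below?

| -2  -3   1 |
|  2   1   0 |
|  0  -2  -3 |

The determinant is -16.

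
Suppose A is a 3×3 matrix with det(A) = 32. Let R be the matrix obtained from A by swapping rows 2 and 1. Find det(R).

-32

Swapping two rows multiplies the determinant by −1.
det(R) = (-1)·(32) = -32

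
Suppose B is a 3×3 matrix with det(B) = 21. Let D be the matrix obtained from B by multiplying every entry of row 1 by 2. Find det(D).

42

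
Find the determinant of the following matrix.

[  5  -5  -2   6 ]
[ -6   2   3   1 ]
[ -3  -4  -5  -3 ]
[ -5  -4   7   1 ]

-2664

Expand along row 1:
  + (5) · M_11   where M_11 = det([2 3 1; -4 -5 -3; -4 7 1]) = 32
  − (-5) · M_12   where M_12 = det([-6 3 1; -3 -5 -3; -5 7 1]) = -88
  + (-2) · M_13   where M_13 = det([-6 2 1; -3 -4 -3; -5 -4 1]) = 124
  − (6) · M_14   where M_14 = det([-6 2 3; -3 -4 -5; -5 -4 7]) = 356
det = (+1)·(5)·(32) + (-1)·(-5)·(-88) + (+1)·(-2)·(124) + (-1)·(6)·(356) = -2664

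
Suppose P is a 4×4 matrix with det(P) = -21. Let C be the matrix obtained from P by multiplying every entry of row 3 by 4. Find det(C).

-84

Scaling one row by 4 multiplies the determinant by 4.
det(C) = (4)·(-21) = -84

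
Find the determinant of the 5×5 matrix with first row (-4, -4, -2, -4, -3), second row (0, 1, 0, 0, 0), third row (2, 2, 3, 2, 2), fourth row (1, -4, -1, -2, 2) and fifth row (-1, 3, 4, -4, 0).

The determinant is -48.

Expand along row 2 (it has 4 zeros):
  + (1) · M_22   where M_22 = det([-4 -2 -4 -3; 2 3 2 2; 1 -1 -2 2; -1 4 -4 0]) = -48
det = (+1)·(1)·(-48) = -48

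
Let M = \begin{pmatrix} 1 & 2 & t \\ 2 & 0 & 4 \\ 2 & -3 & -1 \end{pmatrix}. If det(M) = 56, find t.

Expanding along the column containing t, det(M) is linear in t: det(M) = (-6)·t + (32).
Set (-6)·t + (32) = 56  ⇒  (-6)·t = 24  ⇒  t = -4.

-4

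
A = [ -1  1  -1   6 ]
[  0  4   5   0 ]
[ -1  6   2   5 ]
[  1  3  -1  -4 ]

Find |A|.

Expand along row 2 (it has 2 zeros):
  + (4) · M_22   where M_22 = det([-1 -1 6; -1 2 5; 1 -1 -4]) = -4
  − (5) · M_23   where M_23 = det([-1 1 6; -1 6 5; 1 3 -4]) = -14
det = (+1)·(4)·(-4) + (-1)·(5)·(-14) = 54

|A| = 54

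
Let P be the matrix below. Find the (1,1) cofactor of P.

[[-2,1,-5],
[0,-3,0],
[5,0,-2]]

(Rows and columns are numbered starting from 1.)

6

Delete row 1 and column 1; the remaining 2×2 submatrix is [-3 0; 0 -2].
Its determinant is (-3)·(-2) − 0·0 = 6.
The cofactor carries sign (−1)^(1+1) = +1, so C_{1,1} = +(6) = 6.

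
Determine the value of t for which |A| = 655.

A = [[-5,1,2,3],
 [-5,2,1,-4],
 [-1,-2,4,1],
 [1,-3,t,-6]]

-4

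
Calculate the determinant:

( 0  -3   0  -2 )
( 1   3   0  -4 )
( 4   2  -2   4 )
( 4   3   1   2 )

-224

Expand along row 1 (it has 2 zeros):
  − (-3) · M_12   where M_12 = det([1 0 -4; 4 -2 4; 4 1 2]) = -56
  − (-2) · M_14   where M_14 = det([1 3 0; 4 2 -2; 4 3 1]) = -28
det = (-1)·(-3)·(-56) + (-1)·(-2)·(-28) = -224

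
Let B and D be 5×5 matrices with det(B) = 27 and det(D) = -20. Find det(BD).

det(BD) = det(B)·det(D) = (27)·(-20) = -540

-540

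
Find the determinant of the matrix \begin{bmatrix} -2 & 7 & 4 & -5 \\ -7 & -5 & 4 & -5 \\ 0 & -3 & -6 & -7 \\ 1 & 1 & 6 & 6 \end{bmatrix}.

The determinant is 1570.

Expand along row 3 (it has 1 zero):
  − (-3) · M_32   where M_32 = det([-2 4 -5; -7 4 -5; 1 6 6]) = 270
  + (-6) · M_33   where M_33 = det([-2 7 -5; -7 -5 -5; 1 1 6]) = 319
  − (-7) · M_34   where M_34 = det([-2 7 4; -7 -5 4; 1 1 6]) = 382
det = (-1)·(-3)·(270) + (+1)·(-6)·(319) + (-1)·(-7)·(382) = 1570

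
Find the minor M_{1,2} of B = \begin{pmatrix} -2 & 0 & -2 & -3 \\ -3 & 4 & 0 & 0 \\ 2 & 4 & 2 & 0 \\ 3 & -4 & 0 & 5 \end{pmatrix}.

Delete row 1 and column 2; the remaining 3×3 submatrix is [-3 0 0; 2 2 0; 3 0 5].
Its determinant is -30.

-30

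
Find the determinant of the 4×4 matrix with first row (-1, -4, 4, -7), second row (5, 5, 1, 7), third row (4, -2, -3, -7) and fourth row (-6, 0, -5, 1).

Expand along row 4 (it has 1 zero):
  − (-6) · M_41   where M_41 = det([-4 4 -7; 5 1 7; -2 -3 -7]) = 119
  − (-5) · M_43   where M_43 = det([-1 -4 -7; 5 5 7; 4 -2 -7]) = -21
  + (1) · M_44   where M_44 = det([-1 -4 4; 5 5 1; 4 -2 -3]) = -183
det = (-1)·(-6)·(119) + (-1)·(-5)·(-21) + (+1)·(1)·(-183) = 426

426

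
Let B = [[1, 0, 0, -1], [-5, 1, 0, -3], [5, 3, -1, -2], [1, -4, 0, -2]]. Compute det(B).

33

Expand along column 3 (it has 3 zeros):
  + (-1) · M_33   where M_33 = det([1 0 -1; -5 1 -3; 1 -4 -2]) = -33
det = (+1)·(-1)·(-33) = 33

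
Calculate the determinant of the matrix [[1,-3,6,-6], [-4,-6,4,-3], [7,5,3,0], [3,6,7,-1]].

The determinant is 809.

Expand along row 3 (it has 1 zero):
  + (7) · M_31   where M_31 = det([-3 6 -6; -6 4 -3; 6 7 -1]) = 201
  − (5) · M_32   where M_32 = det([1 6 -6; -4 4 -3; 3 7 -1]) = 179
  + (3) · M_33   where M_33 = det([1 -3 -6; -4 -6 -3; 3 6 -1]) = 99
det = (+1)·(7)·(201) + (-1)·(5)·(179) + (+1)·(3)·(99) = 809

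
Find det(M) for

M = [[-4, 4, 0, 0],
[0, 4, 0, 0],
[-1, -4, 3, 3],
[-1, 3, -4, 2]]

|M| = -288

M is block lower-triangular with a 2×2 block and a 2×2 block on the diagonal, so its determinant equals the product of the determinants of the diagonal blocks.
det of the 2×2 block = -16
det of the 2×2 block = 18
det = (-16)·(18) = -288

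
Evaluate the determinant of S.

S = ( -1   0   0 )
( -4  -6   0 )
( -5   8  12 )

det(S) = 72

S is lower triangular, so det(S) is the product of the diagonal entries:
det = (-1) · (-6) · (12) = 72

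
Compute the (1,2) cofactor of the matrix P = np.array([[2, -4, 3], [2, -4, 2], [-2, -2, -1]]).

Delete row 1 and column 2; the remaining 2×2 submatrix is [2 2; -2 -1].
Its determinant is 2·(-1) − 2·(-2) = 2.
The cofactor carries sign (−1)^(1+2) = −1, so C_{1,2} = −(2) = -2.

-2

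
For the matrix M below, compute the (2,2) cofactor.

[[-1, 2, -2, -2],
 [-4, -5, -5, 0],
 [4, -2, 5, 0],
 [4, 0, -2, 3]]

The cofactor is 65.

Delete row 2 and column 2; the remaining 3×3 submatrix is [-1 -2 -2; 4 5 0; 4 -2 3].
Its determinant is 65.
The cofactor carries sign (−1)^(2+2) = +1, so C_{2,2} = +(65) = 65.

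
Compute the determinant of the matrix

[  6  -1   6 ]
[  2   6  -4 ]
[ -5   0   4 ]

Expand along row 3:
  + (-5) · |-1 6; 6 -4| = (-5)·(4 − 36) = 160
  + 4 · |6 -1; 2 6| = 4·(36 − (-2)) = 152
Sum: (160) + (152) = 312

The determinant is 312.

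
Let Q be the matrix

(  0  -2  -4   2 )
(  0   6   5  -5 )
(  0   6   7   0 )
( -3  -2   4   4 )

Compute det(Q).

|Q| = 222

Expand along column 1 (it has 3 zeros):
  − (-3) · M_41   where M_41 = det([-2 -4 2; 6 5 -5; 6 7 0]) = 74
det = (-1)·(-3)·(74) = 222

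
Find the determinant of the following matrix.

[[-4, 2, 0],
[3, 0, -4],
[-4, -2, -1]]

70

Expand along row 1:
  + (-4) · |0 -4; -2 -1| = (-4)·(0 − 8) = 32
  − 2 · |3 -4; -4 -1| = −2·(-3 − 16) = 38
Sum: (32) + (38) = 70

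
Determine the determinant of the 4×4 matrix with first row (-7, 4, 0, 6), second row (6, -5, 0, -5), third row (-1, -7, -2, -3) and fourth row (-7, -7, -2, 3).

Expand along column 3 (it has 2 zeros):
  + (-2) · M_33   where M_33 = det([-7 4 6; 6 -5 -5; -7 -7 3]) = -44
  − (-2) · M_43   where M_43 = det([-7 4 6; 6 -5 -5; -1 -7 -3]) = -50
det = (+1)·(-2)·(-44) + (-1)·(-2)·(-50) = -12

-12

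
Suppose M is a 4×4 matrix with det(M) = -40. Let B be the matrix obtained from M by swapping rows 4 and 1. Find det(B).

The determinant is 40.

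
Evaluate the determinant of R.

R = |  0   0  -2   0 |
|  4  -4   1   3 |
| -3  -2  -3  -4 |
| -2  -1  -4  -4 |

Expand along row 1 (it has 3 zeros):
  + (-2) · M_13   where M_13 = det([4 -4 3; -3 -2 -4; -2 -1 -4]) = 29
det = (+1)·(-2)·(29) = -58

-58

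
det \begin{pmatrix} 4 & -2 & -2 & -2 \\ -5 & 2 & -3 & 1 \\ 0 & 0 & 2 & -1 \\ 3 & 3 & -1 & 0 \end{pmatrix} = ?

The determinant is 146.

Expand along row 3 (it has 2 zeros):
  + (2) · M_33   where M_33 = det([4 -2 -2; -5 2 1; 3 3 0]) = 24
  − (-1) · M_34   where M_34 = det([4 -2 -2; -5 2 -3; 3 3 -1]) = 98
det = (+1)·(2)·(24) + (-1)·(-1)·(98) = 146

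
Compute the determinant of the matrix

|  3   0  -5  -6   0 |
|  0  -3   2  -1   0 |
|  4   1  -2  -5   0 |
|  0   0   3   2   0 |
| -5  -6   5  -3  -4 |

96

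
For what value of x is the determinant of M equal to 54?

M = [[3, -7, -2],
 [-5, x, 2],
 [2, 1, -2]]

Expanding along the row containing x, det(M) is linear in x: det(M) = (-2)·x + (46).
Set (-2)·x + (46) = 54  ⇒  (-2)·x = 8  ⇒  x = -4.

-4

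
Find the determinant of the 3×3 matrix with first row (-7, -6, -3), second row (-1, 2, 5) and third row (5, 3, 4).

-86

Expand along column 1:
  + (-7) · |2 5; 3 4| = (-7)·(8 − 15) = 49
  − (-1) · |-6 -3; 3 4| = −(-1)·(-24 − (-9)) = -15
  + 5 · |-6 -3; 2 5| = 5·(-30 − (-6)) = -120
Sum: (49) + (-15) + (-120) = -86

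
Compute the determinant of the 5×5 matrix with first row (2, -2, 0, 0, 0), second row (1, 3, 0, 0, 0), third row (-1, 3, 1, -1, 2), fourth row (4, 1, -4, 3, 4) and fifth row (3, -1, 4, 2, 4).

The determinant is -544.

The matrix is block lower-triangular with a 2×2 block and a 3×3 block on the diagonal, so its determinant equals the product of the determinants of the diagonal blocks.
det of the 2×2 block = 8
det of the 3×3 block = -68
det = (8)·(-68) = -544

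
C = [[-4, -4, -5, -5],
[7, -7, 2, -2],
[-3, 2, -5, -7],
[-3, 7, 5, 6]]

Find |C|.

1135

Expand along row 1:
  + (-4) · M_11   where M_11 = det([-7 2 -2; 2 -5 -7; 7 5 6]) = -247
  − (-4) · M_12   where M_12 = det([7 2 -2; -3 -5 -7; -3 5 6]) = 173
  + (-5) · M_13   where M_13 = det([7 -7 -2; -3 2 -7; -3 7 6]) = 184
  − (-5) · M_14   where M_14 = det([7 -7 2; -3 2 -5; -3 7 5]) = 75
det = (+1)·(-4)·(-247) + (-1)·(-4)·(173) + (+1)·(-5)·(184) + (-1)·(-5)·(75) = 1135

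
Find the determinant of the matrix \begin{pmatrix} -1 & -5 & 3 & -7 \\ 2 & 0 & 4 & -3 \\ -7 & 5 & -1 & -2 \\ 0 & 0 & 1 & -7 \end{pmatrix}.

-1050

Expand along row 4 (it has 2 zeros):
  − (1) · M_43   where M_43 = det([-1 -5 -7; 2 0 -3; -7 5 -2]) = -210
  + (-7) · M_44   where M_44 = det([-1 -5 3; 2 0 4; -7 5 -1]) = 180
det = (-1)·(1)·(-210) + (+1)·(-7)·(180) = -1050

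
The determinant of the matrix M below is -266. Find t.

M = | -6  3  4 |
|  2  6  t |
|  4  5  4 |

Expanding along the row containing t, det(M) is linear in t: det(M) = (42)·t + (-224).
Set (42)·t + (-224) = -266  ⇒  (42)·t = -42  ⇒  t = -1.

-1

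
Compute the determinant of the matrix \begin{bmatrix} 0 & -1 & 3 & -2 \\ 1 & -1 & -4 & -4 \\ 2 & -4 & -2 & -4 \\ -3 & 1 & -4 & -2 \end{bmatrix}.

The determinant is 176.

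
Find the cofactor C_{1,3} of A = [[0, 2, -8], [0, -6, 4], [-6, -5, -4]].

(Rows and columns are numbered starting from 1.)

Delete row 1 and column 3; the remaining 2×2 submatrix is [0 -6; -6 -5].
Its determinant is 0·(-5) − (-6)·(-6) = -36.
The cofactor carries sign (−1)^(1+3) = +1, so C_{1,3} = +(-36) = -36.

-36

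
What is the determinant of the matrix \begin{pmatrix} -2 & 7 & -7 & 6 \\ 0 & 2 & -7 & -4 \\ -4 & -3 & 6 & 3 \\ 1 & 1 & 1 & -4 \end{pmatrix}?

Expand along row 2 (it has 1 zero):
  + (2) · M_22   where M_22 = det([-2 -7 6; -4 6 3; 1 1 -4]) = 85
  − (-7) · M_23   where M_23 = det([-2 7 6; -4 -3 3; 1 1 -4]) = -115
  + (-4) · M_24   where M_24 = det([-2 7 -7; -4 -3 6; 1 1 1]) = 95
det = (+1)·(2)·(85) + (-1)·(-7)·(-115) + (+1)·(-4)·(95) = -1015

The determinant is -1015.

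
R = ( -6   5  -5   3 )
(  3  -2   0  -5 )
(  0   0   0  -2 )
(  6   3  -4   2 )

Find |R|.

Expand along row 3 (it has 3 zeros):
  − (-2) · M_34   where M_34 = det([-6 5 -5; 3 -2 0; 6 3 -4]) = -93
det = (-1)·(-2)·(-93) = -186

|R| = -186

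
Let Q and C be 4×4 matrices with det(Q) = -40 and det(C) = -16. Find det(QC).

det(QC) = det(Q)·det(C) = (-40)·(-16) = 640

|QC| = 640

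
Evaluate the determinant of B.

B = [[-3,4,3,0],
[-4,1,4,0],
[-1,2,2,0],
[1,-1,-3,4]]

Expand along column 4 (it has 3 zeros):
  + (4) · M_44   where M_44 = det([-3 4 3; -4 1 4; -1 2 2]) = 13
det = (+1)·(4)·(13) = 52

The determinant is 52.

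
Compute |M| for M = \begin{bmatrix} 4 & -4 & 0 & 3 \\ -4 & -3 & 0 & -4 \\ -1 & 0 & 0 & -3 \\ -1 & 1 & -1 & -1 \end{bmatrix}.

59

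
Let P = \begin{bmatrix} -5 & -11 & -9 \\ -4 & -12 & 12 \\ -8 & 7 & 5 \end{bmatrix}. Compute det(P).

2672

Expand along row 1:
  + (-5) · |-12 12; 7 5| = (-5)·(-60 − 84) = 720
  − (-11) · |-4 12; -8 5| = −(-11)·(-20 − (-96)) = 836
  + (-9) · |-4 -12; -8 7| = (-9)·(-28 − 96) = 1116
Sum: (720) + (836) + (1116) = 2672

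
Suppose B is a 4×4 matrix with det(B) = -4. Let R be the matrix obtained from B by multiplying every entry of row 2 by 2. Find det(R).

The determinant is -8.

Scaling one row by 2 multiplies the determinant by 2.
det(R) = (2)·(-4) = -8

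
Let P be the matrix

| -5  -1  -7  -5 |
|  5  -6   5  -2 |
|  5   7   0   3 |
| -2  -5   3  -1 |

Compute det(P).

The determinant is 284.

Expand along row 3 (it has 1 zero):
  + (5) · M_31   where M_31 = det([-1 -7 -5; -6 5 -2; -5 3 -1]) = -64
  − (7) · M_32   where M_32 = det([-5 -7 -5; 5 5 -2; -2 3 -1]) = -193
  − (3) · M_34   where M_34 = det([-5 -1 -7; 5 -6 5; -2 -5 3]) = 249
det = (+1)·(5)·(-64) + (-1)·(7)·(-193) + (-1)·(3)·(249) = 284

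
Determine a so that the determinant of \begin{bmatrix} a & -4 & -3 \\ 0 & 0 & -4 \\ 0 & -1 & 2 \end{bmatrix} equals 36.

a = -9

Expanding along the column containing a, det(A) is linear in a: det(A) = (-4)·a + (0).
Set (-4)·a + (0) = 36  ⇒  (-4)·a = 36  ⇒  a = -9.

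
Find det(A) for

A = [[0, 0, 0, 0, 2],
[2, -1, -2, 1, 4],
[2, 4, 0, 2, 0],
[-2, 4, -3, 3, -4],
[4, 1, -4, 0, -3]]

det(A) = 404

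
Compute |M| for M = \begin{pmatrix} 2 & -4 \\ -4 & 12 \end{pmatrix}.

det(M) = 2·12 − (-4)·(-4) = 24 − 16 = 8

8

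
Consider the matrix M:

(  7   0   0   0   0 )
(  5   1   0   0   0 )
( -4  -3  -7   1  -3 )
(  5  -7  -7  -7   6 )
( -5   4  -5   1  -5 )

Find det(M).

M is block lower-triangular with a 2×2 block and a 3×3 block on the diagonal, so its determinant equals the product of the determinants of the diagonal blocks.
det of the 2×2 block = 7
det of the 3×3 block = -142
det = (7)·(-142) = -994

|M| = -994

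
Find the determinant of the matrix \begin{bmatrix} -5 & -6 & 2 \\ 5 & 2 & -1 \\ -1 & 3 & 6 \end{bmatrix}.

133

Expand along row 1:
  + (-5) · |2 -1; 3 6| = (-5)·(12 − (-3)) = -75
  − (-6) · |5 -1; -1 6| = −(-6)·(30 − 1) = 174
  + 2 · |5 2; -1 3| = 2·(15 − (-2)) = 34
Sum: (-75) + (174) + (34) = 133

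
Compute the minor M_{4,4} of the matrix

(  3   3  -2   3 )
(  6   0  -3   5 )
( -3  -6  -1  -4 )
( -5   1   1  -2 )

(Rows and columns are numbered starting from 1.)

Delete row 4 and column 4; the remaining 3×3 submatrix is [3 3 -2; 6 0 -3; -3 -6 -1].
Its determinant is 63.

63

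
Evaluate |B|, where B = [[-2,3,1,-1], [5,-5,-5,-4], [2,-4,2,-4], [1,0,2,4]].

The determinant is -226.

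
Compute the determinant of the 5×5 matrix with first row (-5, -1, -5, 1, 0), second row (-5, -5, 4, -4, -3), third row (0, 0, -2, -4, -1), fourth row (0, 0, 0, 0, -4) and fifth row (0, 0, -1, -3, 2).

The determinant is 160.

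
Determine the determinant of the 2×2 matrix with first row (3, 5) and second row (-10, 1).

53

det = 3·1 − 5·(-10) = 3 − (-50) = 53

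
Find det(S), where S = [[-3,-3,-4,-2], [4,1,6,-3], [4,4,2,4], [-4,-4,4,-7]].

18

Expand along row 1:
  + (-3) · M_11   where M_11 = det([1 6 -3; 4 2 4; -4 4 -7]) = -30
  − (-3) · M_12   where M_12 = det([4 6 -3; 4 2 4; -4 4 -7]) = -120
  + (-4) · M_13   where M_13 = det([4 1 -3; 4 4 4; -4 -4 -7]) = -36
  − (-2) · M_14   where M_14 = det([4 1 6; 4 4 2; -4 -4 4]) = 72
det = (+1)·(-3)·(-30) + (-1)·(-3)·(-120) + (+1)·(-4)·(-36) + (-1)·(-2)·(72) = 18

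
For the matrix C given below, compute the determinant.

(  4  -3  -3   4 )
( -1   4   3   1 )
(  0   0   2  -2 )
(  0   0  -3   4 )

C is block upper-triangular with a 2×2 block and a 2×2 block on the diagonal, so its determinant equals the product of the determinants of the diagonal blocks.
det of the 2×2 block = 13
det of the 2×2 block = 2
det = (13)·(2) = 26

The determinant is 26.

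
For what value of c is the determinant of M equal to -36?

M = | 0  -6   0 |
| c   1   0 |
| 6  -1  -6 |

1

Expanding along the row containing c, det(M) is linear in c: det(M) = (-36)·c + (0).
Set (-36)·c + (0) = -36  ⇒  (-36)·c = -36  ⇒  c = 1.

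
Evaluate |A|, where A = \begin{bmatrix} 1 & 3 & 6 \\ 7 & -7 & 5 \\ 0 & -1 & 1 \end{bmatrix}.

Expand along row 3:
  − (-1) · |1 6; 7 5| = −(-1)·(5 − 42) = -37
  + 1 · |1 3; 7 -7| = 1·(-7 − 21) = -28
Sum: (-37) + (-28) = -65

|A| = -65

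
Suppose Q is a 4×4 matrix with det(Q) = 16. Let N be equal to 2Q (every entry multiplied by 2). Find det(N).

For a 4×4 matrix, det(2Q) = 2^4·det(Q) = 16·det(Q).
det(N) = (16)·(16) = 256

det(N) = 256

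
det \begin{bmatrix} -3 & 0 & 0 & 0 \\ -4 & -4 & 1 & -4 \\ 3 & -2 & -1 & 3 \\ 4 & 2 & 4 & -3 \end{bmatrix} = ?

Expand along row 1 (it has 3 zeros):
  + (-3) · M_11   where M_11 = det([-4 1 -4; -2 -1 3; 2 4 -3]) = 60
det = (+1)·(-3)·(60) = -180

-180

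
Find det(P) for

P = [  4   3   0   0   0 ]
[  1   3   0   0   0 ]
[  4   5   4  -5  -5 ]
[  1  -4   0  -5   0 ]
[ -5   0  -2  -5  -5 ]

P is block lower-triangular with a 2×2 block and a 3×3 block on the diagonal, so its determinant equals the product of the determinants of the diagonal blocks.
det of the 2×2 block = 9
det of the 3×3 block = 150
det = (9)·(150) = 1350

The determinant is 1350.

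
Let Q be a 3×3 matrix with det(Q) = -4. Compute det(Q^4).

det(Q^4) = (det Q)^4 = (-4)^4 = 256

The determinant is 256.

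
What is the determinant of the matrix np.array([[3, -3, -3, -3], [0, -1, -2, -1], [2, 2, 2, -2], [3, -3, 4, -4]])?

Expand along row 2 (it has 1 zero):
  + (-1) · M_22   where M_22 = det([3 -3 -3; 2 2 -2; 3 4 -4]) = -12
  − (-2) · M_23   where M_23 = det([3 -3 -3; 2 2 -2; 3 -3 -4]) = -12
  + (-1) · M_24   where M_24 = det([3 -3 -3; 2 2 2; 3 -3 4]) = 84
det = (+1)·(-1)·(-12) + (-1)·(-2)·(-12) + (+1)·(-1)·(84) = -96

The determinant is -96.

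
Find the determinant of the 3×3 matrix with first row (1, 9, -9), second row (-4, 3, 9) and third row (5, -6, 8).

690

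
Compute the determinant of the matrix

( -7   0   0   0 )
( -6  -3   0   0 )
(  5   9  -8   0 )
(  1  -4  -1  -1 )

168

The matrix is lower triangular, so the determinant is the product of the diagonal entries:
det = (-7) · (-3) · (-8) · (-1) = 168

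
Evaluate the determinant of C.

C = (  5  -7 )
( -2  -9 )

The determinant is -59.

det(C) = 5·(-9) − (-7)·(-2) = -45 − 14 = -59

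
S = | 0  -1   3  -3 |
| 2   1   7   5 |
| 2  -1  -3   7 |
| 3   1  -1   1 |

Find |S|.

Expand along row 1 (it has 1 zero):
  − (-1) · M_12   where M_12 = det([2 7 5; 2 -3 7; 3 -1 1]) = 176
  + (3) · M_13   where M_13 = det([2 1 5; 2 -1 7; 3 1 1]) = 28
  − (-3) · M_14   where M_14 = det([2 1 7; 2 -1 -3; 3 1 -1]) = 36
det = (-1)·(-1)·(176) + (+1)·(3)·(28) + (-1)·(-3)·(36) = 368

|S| = 368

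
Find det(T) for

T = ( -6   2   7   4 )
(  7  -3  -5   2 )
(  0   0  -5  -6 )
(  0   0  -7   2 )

-208

T is block upper-triangular with a 2×2 block and a 2×2 block on the diagonal, so its determinant equals the product of the determinants of the diagonal blocks.
det of the 2×2 block = 4
det of the 2×2 block = -52
det = (4)·(-52) = -208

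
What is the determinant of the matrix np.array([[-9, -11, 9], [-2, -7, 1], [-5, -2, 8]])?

The determinant is 86.

Expand along column 1:
  + (-9) · |-7 1; -2 8| = (-9)·(-56 − (-2)) = 486
  − (-2) · |-11 9; -2 8| = −(-2)·(-88 − (-18)) = -140
  + (-5) · |-11 9; -7 1| = (-5)·(-11 − (-63)) = -260
Sum: (486) + (-140) + (-260) = 86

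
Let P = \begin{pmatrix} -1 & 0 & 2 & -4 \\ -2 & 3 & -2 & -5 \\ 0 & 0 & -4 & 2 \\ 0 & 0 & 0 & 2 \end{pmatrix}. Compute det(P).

The determinant is 24.

P is block upper-triangular with a 2×2 block and a 2×2 block on the diagonal, so its determinant equals the product of the determinants of the diagonal blocks.
det of the 2×2 block = -3
det of the 2×2 block = -8
det = (-3)·(-8) = 24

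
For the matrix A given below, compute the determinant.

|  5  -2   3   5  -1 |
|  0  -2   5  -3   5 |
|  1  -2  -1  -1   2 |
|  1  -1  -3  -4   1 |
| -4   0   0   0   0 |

|A| = 600

Expand along row 5 (it has 4 zeros):
  + (-4) · M_51   where M_51 = det([-2 3 5 -1; -2 5 -3 5; -2 -1 -1 2; -1 -3 -4 1]) = -150
det = (+1)·(-4)·(-150) = 600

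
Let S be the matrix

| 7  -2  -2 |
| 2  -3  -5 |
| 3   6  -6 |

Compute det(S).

|S| = 300

Expand along row 1:
  + 7 · |-3 -5; 6 -6| = 7·(18 − (-30)) = 336
  − (-2) · |2 -5; 3 -6| = −(-2)·(-12 − (-15)) = 6
  + (-2) · |2 -3; 3 6| = (-2)·(12 − (-9)) = -42
Sum: (336) + (6) + (-42) = 300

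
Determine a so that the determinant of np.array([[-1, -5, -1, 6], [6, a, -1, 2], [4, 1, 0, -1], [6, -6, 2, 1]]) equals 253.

a = 4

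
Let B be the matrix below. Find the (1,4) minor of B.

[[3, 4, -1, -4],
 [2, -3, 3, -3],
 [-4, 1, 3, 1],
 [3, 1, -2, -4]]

-34

Delete row 1 and column 4; the remaining 3×3 submatrix is [2 -3 3; -4 1 3; 3 1 -2].
Its determinant is -34.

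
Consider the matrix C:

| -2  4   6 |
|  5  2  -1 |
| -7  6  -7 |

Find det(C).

448

Expand along row 1:
  + (-2) · |2 -1; 6 -7| = (-2)·(-14 − (-6)) = 16
  − 4 · |5 -1; -7 -7| = −4·(-35 − 7) = 168
  + 6 · |5 2; -7 6| = 6·(30 − (-14)) = 264
Sum: (16) + (168) + (264) = 448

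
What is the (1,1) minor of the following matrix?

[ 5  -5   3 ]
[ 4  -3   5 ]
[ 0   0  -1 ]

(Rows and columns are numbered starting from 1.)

The minor is 3.

Delete row 1 and column 1; the remaining 2×2 submatrix is [-3 5; 0 -1].
Its determinant is (-3)·(-1) − 5·0 = 3.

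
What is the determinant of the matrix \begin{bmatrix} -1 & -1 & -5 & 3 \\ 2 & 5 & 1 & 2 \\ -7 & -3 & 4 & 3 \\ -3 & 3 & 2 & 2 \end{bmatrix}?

509

Expand along row 1:
  + (-1) · M_11   where M_11 = det([5 1 2; -3 4 3; 3 2 2]) = -11
  − (-1) · M_12   where M_12 = det([2 1 2; -7 4 3; -3 2 2]) = 5
  + (-5) · M_13   where M_13 = det([2 5 2; -7 -3 3; -3 3 2]) = -65
  − (3) · M_14   where M_14 = det([2 5 1; -7 -3 4; -3 3 2]) = -56
det = (+1)·(-1)·(-11) + (-1)·(-1)·(5) + (+1)·(-5)·(-65) + (-1)·(3)·(-56) = 509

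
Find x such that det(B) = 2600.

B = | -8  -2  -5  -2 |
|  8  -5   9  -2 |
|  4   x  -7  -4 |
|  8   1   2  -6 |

2

Expanding along the row containing x, det(B) is linear in x: det(B) = (-352)·x + (3304).
Set (-352)·x + (3304) = 2600  ⇒  (-352)·x = -704  ⇒  x = 2.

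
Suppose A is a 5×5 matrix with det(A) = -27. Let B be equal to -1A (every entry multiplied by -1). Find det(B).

27

For a 5×5 matrix, det(-1A) = (-1)^5·det(A) = -1·det(A).
det(B) = (-1)·(-27) = 27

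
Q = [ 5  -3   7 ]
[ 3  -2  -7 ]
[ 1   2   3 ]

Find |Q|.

Expand along row 1:
  + 5 · |-2 -7; 2 3| = 5·(-6 − (-14)) = 40
  − (-3) · |3 -7; 1 3| = −(-3)·(9 − (-7)) = 48
  + 7 · |3 -2; 1 2| = 7·(6 − (-2)) = 56
Sum: (40) + (48) + (56) = 144

144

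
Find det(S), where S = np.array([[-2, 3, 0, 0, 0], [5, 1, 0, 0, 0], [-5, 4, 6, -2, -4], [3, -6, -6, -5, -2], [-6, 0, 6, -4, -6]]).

-204

S is block lower-triangular with a 2×2 block and a 3×3 block on the diagonal, so its determinant equals the product of the determinants of the diagonal blocks.
det of the 2×2 block = -17
det of the 3×3 block = 12
det = (-17)·(12) = -204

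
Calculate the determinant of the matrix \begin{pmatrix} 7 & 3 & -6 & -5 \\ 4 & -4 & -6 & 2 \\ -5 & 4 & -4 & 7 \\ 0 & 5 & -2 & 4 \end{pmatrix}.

2176

Expand along row 4 (it has 1 zero):
  + (5) · M_42   where M_42 = det([7 -6 -5; 4 -6 2; -5 -4 7]) = 220
  − (-2) · M_43   where M_43 = det([7 3 -5; 4 -4 2; -5 4 7]) = -346
  + (4) · M_44   where M_44 = det([7 3 -6; 4 -4 -6; -5 4 -4]) = 442
det = (+1)·(5)·(220) + (-1)·(-2)·(-346) + (+1)·(4)·(442) = 2176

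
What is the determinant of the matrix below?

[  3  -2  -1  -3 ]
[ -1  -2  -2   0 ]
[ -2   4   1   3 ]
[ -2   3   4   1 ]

-26

Expand along row 2 (it has 1 zero):
  − (-1) · M_21   where M_21 = det([-2 -1 -3; 4 1 3; 3 4 1]) = -22
  + (-2) · M_22   where M_22 = det([3 -1 -3; -2 1 3; -2 4 1]) = -11
  − (-2) · M_23   where M_23 = det([3 -2 -3; -2 4 3; -2 3 1]) = -13
det = (-1)·(-1)·(-22) + (+1)·(-2)·(-11) + (-1)·(-2)·(-13) = -26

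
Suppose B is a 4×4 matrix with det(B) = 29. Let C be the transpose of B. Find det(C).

det(Bᵀ) = det(B).
det(C) = (1)·(29) = 29

29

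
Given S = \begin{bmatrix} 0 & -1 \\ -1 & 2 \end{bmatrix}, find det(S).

The determinant is -1.

det(S) = 0·2 − (-1)·(-1) = 0 − 1 = -1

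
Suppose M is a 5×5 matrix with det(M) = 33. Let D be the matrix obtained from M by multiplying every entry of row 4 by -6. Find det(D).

-198

Scaling one row by -6 multiplies the determinant by -6.
det(D) = (-6)·(33) = -198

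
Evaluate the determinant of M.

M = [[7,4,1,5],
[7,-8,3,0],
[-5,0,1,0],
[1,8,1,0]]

|M| = 1120

Expand along column 4 (it has 3 zeros):
  − (5) · M_14   where M_14 = det([7 -8 3; -5 0 1; 1 8 1]) = -224
det = (-1)·(5)·(-224) = 1120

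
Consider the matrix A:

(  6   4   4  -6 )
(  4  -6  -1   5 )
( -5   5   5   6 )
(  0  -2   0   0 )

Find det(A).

944

Expand along row 4 (it has 3 zeros):
  + (-2) · M_42   where M_42 = det([6 4 -6; 4 -1 5; -5 5 6]) = -472
det = (+1)·(-2)·(-472) = 944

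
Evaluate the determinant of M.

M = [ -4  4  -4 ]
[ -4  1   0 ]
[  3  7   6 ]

Expand along column 3:
  + (-4) · |-4 1; 3 7| = (-4)·(-28 − 3) = 124
  + 6 · |-4 4; -4 1| = 6·(-4 − (-16)) = 72
Sum: (124) + (72) = 196

196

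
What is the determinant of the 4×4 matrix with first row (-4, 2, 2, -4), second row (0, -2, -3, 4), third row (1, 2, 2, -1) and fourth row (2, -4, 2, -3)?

-70

Expand along row 2 (it has 1 zero):
  + (-2) · M_22   where M_22 = det([-4 2 -4; 1 2 -1; 2 2 -3]) = 26
  − (-3) · M_23   where M_23 = det([-4 2 -4; 1 2 -1; 2 -4 -3]) = 74
  + (4) · M_24   where M_24 = det([-4 2 2; 1 2 2; 2 -4 2]) = -60
det = (+1)·(-2)·(26) + (-1)·(-3)·(74) + (+1)·(4)·(-60) = -70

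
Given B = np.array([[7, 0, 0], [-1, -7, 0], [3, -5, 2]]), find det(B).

-98

Expand along row 1:
  + 7 · |-7 0; -5 2| = 7·(-14 − 0) = -98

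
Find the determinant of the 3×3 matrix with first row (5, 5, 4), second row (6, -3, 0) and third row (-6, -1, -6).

The determinant is 174.

Expand along column 3:
  + 4 · |6 -3; -6 -1| = 4·(-6 − 18) = -96
  + (-6) · |5 5; 6 -3| = (-6)·(-15 − 30) = 270
Sum: (-96) + (270) = 174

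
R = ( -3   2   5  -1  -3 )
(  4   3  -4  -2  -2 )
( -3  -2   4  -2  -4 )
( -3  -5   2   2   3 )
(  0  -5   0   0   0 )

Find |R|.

30

Expand along row 5 (it has 4 zeros):
  − (-5) · M_52   where M_52 = det([-3 5 -1 -3; 4 -4 -2 -2; -3 4 -2 -4; -3 2 2 3]) = 6
det = (-1)·(-5)·(6) = 30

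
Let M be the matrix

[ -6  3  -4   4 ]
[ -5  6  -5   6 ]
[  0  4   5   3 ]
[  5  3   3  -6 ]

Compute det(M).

|M| = 992

Expand along row 3 (it has 1 zero):
  − (4) · M_32   where M_32 = det([-6 -4 4; -5 -5 6; 5 3 -6]) = -32
  + (5) · M_33   where M_33 = det([-6 3 4; -5 6 6; 5 3 -6]) = 144
  − (3) · M_34   where M_34 = det([-6 3 -4; -5 6 -5; 5 3 3]) = -48
det = (-1)·(4)·(-32) + (+1)·(5)·(144) + (-1)·(3)·(-48) = 992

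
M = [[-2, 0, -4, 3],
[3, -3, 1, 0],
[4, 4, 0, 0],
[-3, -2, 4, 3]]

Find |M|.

det(M) = -564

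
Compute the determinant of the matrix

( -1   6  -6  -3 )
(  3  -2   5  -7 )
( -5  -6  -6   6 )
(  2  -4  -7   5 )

3588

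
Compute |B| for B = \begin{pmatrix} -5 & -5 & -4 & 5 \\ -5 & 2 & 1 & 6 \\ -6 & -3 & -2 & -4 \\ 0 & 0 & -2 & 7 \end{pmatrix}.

Expand along row 4 (it has 2 zeros):
  − (-2) · M_43   where M_43 = det([-5 -5 5; -5 2 6; -6 -3 -4]) = 365
  + (7) · M_44   where M_44 = det([-5 -5 -4; -5 2 1; -6 -3 -2]) = -23
det = (-1)·(-2)·(365) + (+1)·(7)·(-23) = 569

The determinant is 569.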